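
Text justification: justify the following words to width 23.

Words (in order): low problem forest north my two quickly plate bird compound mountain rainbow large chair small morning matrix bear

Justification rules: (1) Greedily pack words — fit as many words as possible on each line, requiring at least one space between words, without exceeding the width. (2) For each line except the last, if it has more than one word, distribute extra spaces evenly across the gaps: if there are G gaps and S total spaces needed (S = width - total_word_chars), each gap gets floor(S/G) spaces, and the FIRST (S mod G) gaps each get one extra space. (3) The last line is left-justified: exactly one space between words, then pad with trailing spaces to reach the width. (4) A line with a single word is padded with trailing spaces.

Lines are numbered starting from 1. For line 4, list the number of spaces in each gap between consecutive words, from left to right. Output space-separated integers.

Line 1: ['low', 'problem', 'forest'] (min_width=18, slack=5)
Line 2: ['north', 'my', 'two', 'quickly'] (min_width=20, slack=3)
Line 3: ['plate', 'bird', 'compound'] (min_width=19, slack=4)
Line 4: ['mountain', 'rainbow', 'large'] (min_width=22, slack=1)
Line 5: ['chair', 'small', 'morning'] (min_width=19, slack=4)
Line 6: ['matrix', 'bear'] (min_width=11, slack=12)

Answer: 2 1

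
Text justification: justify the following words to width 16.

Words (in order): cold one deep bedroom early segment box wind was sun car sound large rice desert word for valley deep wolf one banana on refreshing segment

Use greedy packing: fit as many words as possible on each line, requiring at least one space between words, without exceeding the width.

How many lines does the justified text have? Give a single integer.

Answer: 10

Derivation:
Line 1: ['cold', 'one', 'deep'] (min_width=13, slack=3)
Line 2: ['bedroom', 'early'] (min_width=13, slack=3)
Line 3: ['segment', 'box', 'wind'] (min_width=16, slack=0)
Line 4: ['was', 'sun', 'car'] (min_width=11, slack=5)
Line 5: ['sound', 'large', 'rice'] (min_width=16, slack=0)
Line 6: ['desert', 'word', 'for'] (min_width=15, slack=1)
Line 7: ['valley', 'deep', 'wolf'] (min_width=16, slack=0)
Line 8: ['one', 'banana', 'on'] (min_width=13, slack=3)
Line 9: ['refreshing'] (min_width=10, slack=6)
Line 10: ['segment'] (min_width=7, slack=9)
Total lines: 10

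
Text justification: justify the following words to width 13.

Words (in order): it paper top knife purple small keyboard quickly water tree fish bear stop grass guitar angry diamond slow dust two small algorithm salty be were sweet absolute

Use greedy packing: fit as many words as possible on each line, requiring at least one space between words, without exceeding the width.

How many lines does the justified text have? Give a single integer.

Answer: 15

Derivation:
Line 1: ['it', 'paper', 'top'] (min_width=12, slack=1)
Line 2: ['knife', 'purple'] (min_width=12, slack=1)
Line 3: ['small'] (min_width=5, slack=8)
Line 4: ['keyboard'] (min_width=8, slack=5)
Line 5: ['quickly', 'water'] (min_width=13, slack=0)
Line 6: ['tree', 'fish'] (min_width=9, slack=4)
Line 7: ['bear', 'stop'] (min_width=9, slack=4)
Line 8: ['grass', 'guitar'] (min_width=12, slack=1)
Line 9: ['angry', 'diamond'] (min_width=13, slack=0)
Line 10: ['slow', 'dust', 'two'] (min_width=13, slack=0)
Line 11: ['small'] (min_width=5, slack=8)
Line 12: ['algorithm'] (min_width=9, slack=4)
Line 13: ['salty', 'be', 'were'] (min_width=13, slack=0)
Line 14: ['sweet'] (min_width=5, slack=8)
Line 15: ['absolute'] (min_width=8, slack=5)
Total lines: 15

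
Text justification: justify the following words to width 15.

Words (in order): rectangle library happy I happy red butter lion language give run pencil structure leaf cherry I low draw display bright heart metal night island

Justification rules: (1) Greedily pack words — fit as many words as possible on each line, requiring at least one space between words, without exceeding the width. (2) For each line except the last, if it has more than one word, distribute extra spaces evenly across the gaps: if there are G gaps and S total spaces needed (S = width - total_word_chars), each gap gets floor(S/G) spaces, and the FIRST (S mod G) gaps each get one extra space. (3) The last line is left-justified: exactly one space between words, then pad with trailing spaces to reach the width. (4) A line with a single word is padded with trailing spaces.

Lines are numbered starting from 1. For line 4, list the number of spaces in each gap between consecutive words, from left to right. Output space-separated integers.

Answer: 5

Derivation:
Line 1: ['rectangle'] (min_width=9, slack=6)
Line 2: ['library', 'happy', 'I'] (min_width=15, slack=0)
Line 3: ['happy', 'red'] (min_width=9, slack=6)
Line 4: ['butter', 'lion'] (min_width=11, slack=4)
Line 5: ['language', 'give'] (min_width=13, slack=2)
Line 6: ['run', 'pencil'] (min_width=10, slack=5)
Line 7: ['structure', 'leaf'] (min_width=14, slack=1)
Line 8: ['cherry', 'I', 'low'] (min_width=12, slack=3)
Line 9: ['draw', 'display'] (min_width=12, slack=3)
Line 10: ['bright', 'heart'] (min_width=12, slack=3)
Line 11: ['metal', 'night'] (min_width=11, slack=4)
Line 12: ['island'] (min_width=6, slack=9)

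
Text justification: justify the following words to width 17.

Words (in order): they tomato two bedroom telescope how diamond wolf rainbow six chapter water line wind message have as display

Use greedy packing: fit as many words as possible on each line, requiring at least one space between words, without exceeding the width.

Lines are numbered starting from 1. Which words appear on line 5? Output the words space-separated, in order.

Line 1: ['they', 'tomato', 'two'] (min_width=15, slack=2)
Line 2: ['bedroom', 'telescope'] (min_width=17, slack=0)
Line 3: ['how', 'diamond', 'wolf'] (min_width=16, slack=1)
Line 4: ['rainbow', 'six'] (min_width=11, slack=6)
Line 5: ['chapter', 'water'] (min_width=13, slack=4)
Line 6: ['line', 'wind', 'message'] (min_width=17, slack=0)
Line 7: ['have', 'as', 'display'] (min_width=15, slack=2)

Answer: chapter water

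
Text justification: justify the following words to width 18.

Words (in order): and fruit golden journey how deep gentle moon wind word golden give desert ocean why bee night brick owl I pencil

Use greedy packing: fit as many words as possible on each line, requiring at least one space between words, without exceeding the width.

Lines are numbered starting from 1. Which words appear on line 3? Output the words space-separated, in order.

Line 1: ['and', 'fruit', 'golden'] (min_width=16, slack=2)
Line 2: ['journey', 'how', 'deep'] (min_width=16, slack=2)
Line 3: ['gentle', 'moon', 'wind'] (min_width=16, slack=2)
Line 4: ['word', 'golden', 'give'] (min_width=16, slack=2)
Line 5: ['desert', 'ocean', 'why'] (min_width=16, slack=2)
Line 6: ['bee', 'night', 'brick'] (min_width=15, slack=3)
Line 7: ['owl', 'I', 'pencil'] (min_width=12, slack=6)

Answer: gentle moon wind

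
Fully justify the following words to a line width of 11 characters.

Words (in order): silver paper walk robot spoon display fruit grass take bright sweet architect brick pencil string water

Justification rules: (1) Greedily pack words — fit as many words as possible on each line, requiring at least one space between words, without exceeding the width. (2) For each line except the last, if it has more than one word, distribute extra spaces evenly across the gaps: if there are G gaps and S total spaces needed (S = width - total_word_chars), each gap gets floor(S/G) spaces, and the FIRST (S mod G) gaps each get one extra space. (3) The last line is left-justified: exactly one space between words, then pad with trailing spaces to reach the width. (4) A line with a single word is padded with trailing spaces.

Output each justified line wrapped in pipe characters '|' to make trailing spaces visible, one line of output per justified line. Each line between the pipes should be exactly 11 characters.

Answer: |silver     |
|paper  walk|
|robot spoon|
|display    |
|fruit grass|
|take bright|
|sweet      |
|architect  |
|brick      |
|pencil     |
|string     |
|water      |

Derivation:
Line 1: ['silver'] (min_width=6, slack=5)
Line 2: ['paper', 'walk'] (min_width=10, slack=1)
Line 3: ['robot', 'spoon'] (min_width=11, slack=0)
Line 4: ['display'] (min_width=7, slack=4)
Line 5: ['fruit', 'grass'] (min_width=11, slack=0)
Line 6: ['take', 'bright'] (min_width=11, slack=0)
Line 7: ['sweet'] (min_width=5, slack=6)
Line 8: ['architect'] (min_width=9, slack=2)
Line 9: ['brick'] (min_width=5, slack=6)
Line 10: ['pencil'] (min_width=6, slack=5)
Line 11: ['string'] (min_width=6, slack=5)
Line 12: ['water'] (min_width=5, slack=6)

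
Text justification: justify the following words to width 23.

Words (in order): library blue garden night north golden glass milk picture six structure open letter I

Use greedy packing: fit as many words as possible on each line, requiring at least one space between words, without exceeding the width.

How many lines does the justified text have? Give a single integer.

Line 1: ['library', 'blue', 'garden'] (min_width=19, slack=4)
Line 2: ['night', 'north', 'golden'] (min_width=18, slack=5)
Line 3: ['glass', 'milk', 'picture', 'six'] (min_width=22, slack=1)
Line 4: ['structure', 'open', 'letter', 'I'] (min_width=23, slack=0)
Total lines: 4

Answer: 4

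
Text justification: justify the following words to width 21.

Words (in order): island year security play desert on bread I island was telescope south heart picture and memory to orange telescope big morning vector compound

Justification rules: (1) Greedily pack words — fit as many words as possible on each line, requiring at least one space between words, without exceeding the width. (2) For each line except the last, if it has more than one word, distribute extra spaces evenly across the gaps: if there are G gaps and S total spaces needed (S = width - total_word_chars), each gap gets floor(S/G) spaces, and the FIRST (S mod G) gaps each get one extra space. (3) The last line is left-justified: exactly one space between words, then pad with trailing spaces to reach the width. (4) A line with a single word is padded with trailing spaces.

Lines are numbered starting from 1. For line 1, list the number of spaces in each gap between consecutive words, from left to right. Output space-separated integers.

Line 1: ['island', 'year', 'security'] (min_width=20, slack=1)
Line 2: ['play', 'desert', 'on', 'bread'] (min_width=20, slack=1)
Line 3: ['I', 'island', 'was'] (min_width=12, slack=9)
Line 4: ['telescope', 'south', 'heart'] (min_width=21, slack=0)
Line 5: ['picture', 'and', 'memory', 'to'] (min_width=21, slack=0)
Line 6: ['orange', 'telescope', 'big'] (min_width=20, slack=1)
Line 7: ['morning', 'vector'] (min_width=14, slack=7)
Line 8: ['compound'] (min_width=8, slack=13)

Answer: 2 1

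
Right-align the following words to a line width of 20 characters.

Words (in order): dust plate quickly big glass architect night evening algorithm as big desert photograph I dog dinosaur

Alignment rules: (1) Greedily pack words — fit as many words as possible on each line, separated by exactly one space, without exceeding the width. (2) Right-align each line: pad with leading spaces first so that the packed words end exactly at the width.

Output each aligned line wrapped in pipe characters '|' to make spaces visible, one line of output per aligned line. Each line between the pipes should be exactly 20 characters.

Answer: |  dust plate quickly|
| big glass architect|
|       night evening|
|    algorithm as big|
| desert photograph I|
|        dog dinosaur|

Derivation:
Line 1: ['dust', 'plate', 'quickly'] (min_width=18, slack=2)
Line 2: ['big', 'glass', 'architect'] (min_width=19, slack=1)
Line 3: ['night', 'evening'] (min_width=13, slack=7)
Line 4: ['algorithm', 'as', 'big'] (min_width=16, slack=4)
Line 5: ['desert', 'photograph', 'I'] (min_width=19, slack=1)
Line 6: ['dog', 'dinosaur'] (min_width=12, slack=8)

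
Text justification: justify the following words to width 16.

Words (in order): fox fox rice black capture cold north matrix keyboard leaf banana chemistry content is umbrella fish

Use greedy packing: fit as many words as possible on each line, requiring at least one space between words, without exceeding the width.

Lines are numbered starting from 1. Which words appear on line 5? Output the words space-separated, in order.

Line 1: ['fox', 'fox', 'rice'] (min_width=12, slack=4)
Line 2: ['black', 'capture'] (min_width=13, slack=3)
Line 3: ['cold', 'north'] (min_width=10, slack=6)
Line 4: ['matrix', 'keyboard'] (min_width=15, slack=1)
Line 5: ['leaf', 'banana'] (min_width=11, slack=5)
Line 6: ['chemistry'] (min_width=9, slack=7)
Line 7: ['content', 'is'] (min_width=10, slack=6)
Line 8: ['umbrella', 'fish'] (min_width=13, slack=3)

Answer: leaf banana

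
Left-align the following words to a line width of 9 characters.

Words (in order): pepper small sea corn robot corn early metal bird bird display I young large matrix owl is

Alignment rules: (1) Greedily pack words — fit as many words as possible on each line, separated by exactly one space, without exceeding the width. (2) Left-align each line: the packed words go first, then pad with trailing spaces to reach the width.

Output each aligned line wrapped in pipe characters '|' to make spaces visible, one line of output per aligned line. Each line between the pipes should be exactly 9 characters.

Line 1: ['pepper'] (min_width=6, slack=3)
Line 2: ['small', 'sea'] (min_width=9, slack=0)
Line 3: ['corn'] (min_width=4, slack=5)
Line 4: ['robot'] (min_width=5, slack=4)
Line 5: ['corn'] (min_width=4, slack=5)
Line 6: ['early'] (min_width=5, slack=4)
Line 7: ['metal'] (min_width=5, slack=4)
Line 8: ['bird', 'bird'] (min_width=9, slack=0)
Line 9: ['display', 'I'] (min_width=9, slack=0)
Line 10: ['young'] (min_width=5, slack=4)
Line 11: ['large'] (min_width=5, slack=4)
Line 12: ['matrix'] (min_width=6, slack=3)
Line 13: ['owl', 'is'] (min_width=6, slack=3)

Answer: |pepper   |
|small sea|
|corn     |
|robot    |
|corn     |
|early    |
|metal    |
|bird bird|
|display I|
|young    |
|large    |
|matrix   |
|owl is   |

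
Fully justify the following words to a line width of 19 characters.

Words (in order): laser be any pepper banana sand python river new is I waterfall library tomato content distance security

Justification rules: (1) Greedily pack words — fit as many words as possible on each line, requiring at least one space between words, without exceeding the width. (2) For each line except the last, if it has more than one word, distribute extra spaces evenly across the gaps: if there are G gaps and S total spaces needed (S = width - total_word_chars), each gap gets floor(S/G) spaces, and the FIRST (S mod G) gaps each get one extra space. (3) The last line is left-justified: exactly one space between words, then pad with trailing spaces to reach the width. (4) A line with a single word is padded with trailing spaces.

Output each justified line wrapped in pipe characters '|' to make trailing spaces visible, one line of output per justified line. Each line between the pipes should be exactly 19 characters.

Answer: |laser be any pepper|
|banana  sand python|
|river   new   is  I|
|waterfall   library|
|tomato      content|
|distance security  |

Derivation:
Line 1: ['laser', 'be', 'any', 'pepper'] (min_width=19, slack=0)
Line 2: ['banana', 'sand', 'python'] (min_width=18, slack=1)
Line 3: ['river', 'new', 'is', 'I'] (min_width=14, slack=5)
Line 4: ['waterfall', 'library'] (min_width=17, slack=2)
Line 5: ['tomato', 'content'] (min_width=14, slack=5)
Line 6: ['distance', 'security'] (min_width=17, slack=2)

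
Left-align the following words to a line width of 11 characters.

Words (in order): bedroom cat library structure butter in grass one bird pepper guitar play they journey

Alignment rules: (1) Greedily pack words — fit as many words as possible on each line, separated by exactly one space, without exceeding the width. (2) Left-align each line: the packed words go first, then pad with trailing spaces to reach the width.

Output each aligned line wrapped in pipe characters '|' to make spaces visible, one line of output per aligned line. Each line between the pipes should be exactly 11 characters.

Answer: |bedroom cat|
|library    |
|structure  |
|butter in  |
|grass one  |
|bird pepper|
|guitar play|
|they       |
|journey    |

Derivation:
Line 1: ['bedroom', 'cat'] (min_width=11, slack=0)
Line 2: ['library'] (min_width=7, slack=4)
Line 3: ['structure'] (min_width=9, slack=2)
Line 4: ['butter', 'in'] (min_width=9, slack=2)
Line 5: ['grass', 'one'] (min_width=9, slack=2)
Line 6: ['bird', 'pepper'] (min_width=11, slack=0)
Line 7: ['guitar', 'play'] (min_width=11, slack=0)
Line 8: ['they'] (min_width=4, slack=7)
Line 9: ['journey'] (min_width=7, slack=4)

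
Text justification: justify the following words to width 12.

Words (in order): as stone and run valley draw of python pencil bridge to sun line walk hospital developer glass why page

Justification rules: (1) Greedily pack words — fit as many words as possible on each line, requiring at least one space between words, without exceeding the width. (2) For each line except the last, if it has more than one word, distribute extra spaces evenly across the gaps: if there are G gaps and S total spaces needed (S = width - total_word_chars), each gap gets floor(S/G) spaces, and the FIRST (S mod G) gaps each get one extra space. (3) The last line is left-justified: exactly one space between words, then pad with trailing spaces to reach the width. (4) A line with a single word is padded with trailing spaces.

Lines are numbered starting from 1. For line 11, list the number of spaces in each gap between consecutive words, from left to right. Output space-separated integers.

Line 1: ['as', 'stone', 'and'] (min_width=12, slack=0)
Line 2: ['run', 'valley'] (min_width=10, slack=2)
Line 3: ['draw', 'of'] (min_width=7, slack=5)
Line 4: ['python'] (min_width=6, slack=6)
Line 5: ['pencil'] (min_width=6, slack=6)
Line 6: ['bridge', 'to'] (min_width=9, slack=3)
Line 7: ['sun', 'line'] (min_width=8, slack=4)
Line 8: ['walk'] (min_width=4, slack=8)
Line 9: ['hospital'] (min_width=8, slack=4)
Line 10: ['developer'] (min_width=9, slack=3)
Line 11: ['glass', 'why'] (min_width=9, slack=3)
Line 12: ['page'] (min_width=4, slack=8)

Answer: 4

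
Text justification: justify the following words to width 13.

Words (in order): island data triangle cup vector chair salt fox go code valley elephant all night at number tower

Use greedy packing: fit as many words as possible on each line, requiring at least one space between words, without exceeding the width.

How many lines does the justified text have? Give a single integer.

Line 1: ['island', 'data'] (min_width=11, slack=2)
Line 2: ['triangle', 'cup'] (min_width=12, slack=1)
Line 3: ['vector', 'chair'] (min_width=12, slack=1)
Line 4: ['salt', 'fox', 'go'] (min_width=11, slack=2)
Line 5: ['code', 'valley'] (min_width=11, slack=2)
Line 6: ['elephant', 'all'] (min_width=12, slack=1)
Line 7: ['night', 'at'] (min_width=8, slack=5)
Line 8: ['number', 'tower'] (min_width=12, slack=1)
Total lines: 8

Answer: 8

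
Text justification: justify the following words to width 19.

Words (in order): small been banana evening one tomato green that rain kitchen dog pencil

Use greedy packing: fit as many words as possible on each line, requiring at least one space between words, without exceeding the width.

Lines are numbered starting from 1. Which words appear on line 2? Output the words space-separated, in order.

Answer: evening one tomato

Derivation:
Line 1: ['small', 'been', 'banana'] (min_width=17, slack=2)
Line 2: ['evening', 'one', 'tomato'] (min_width=18, slack=1)
Line 3: ['green', 'that', 'rain'] (min_width=15, slack=4)
Line 4: ['kitchen', 'dog', 'pencil'] (min_width=18, slack=1)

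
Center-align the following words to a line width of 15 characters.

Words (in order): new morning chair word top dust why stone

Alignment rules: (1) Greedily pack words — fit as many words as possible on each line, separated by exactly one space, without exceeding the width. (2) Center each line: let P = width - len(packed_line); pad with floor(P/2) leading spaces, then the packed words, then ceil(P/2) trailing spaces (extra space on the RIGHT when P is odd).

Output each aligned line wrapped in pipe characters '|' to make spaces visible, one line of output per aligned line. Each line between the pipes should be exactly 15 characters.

Answer: |  new morning  |
|chair word top |
|dust why stone |

Derivation:
Line 1: ['new', 'morning'] (min_width=11, slack=4)
Line 2: ['chair', 'word', 'top'] (min_width=14, slack=1)
Line 3: ['dust', 'why', 'stone'] (min_width=14, slack=1)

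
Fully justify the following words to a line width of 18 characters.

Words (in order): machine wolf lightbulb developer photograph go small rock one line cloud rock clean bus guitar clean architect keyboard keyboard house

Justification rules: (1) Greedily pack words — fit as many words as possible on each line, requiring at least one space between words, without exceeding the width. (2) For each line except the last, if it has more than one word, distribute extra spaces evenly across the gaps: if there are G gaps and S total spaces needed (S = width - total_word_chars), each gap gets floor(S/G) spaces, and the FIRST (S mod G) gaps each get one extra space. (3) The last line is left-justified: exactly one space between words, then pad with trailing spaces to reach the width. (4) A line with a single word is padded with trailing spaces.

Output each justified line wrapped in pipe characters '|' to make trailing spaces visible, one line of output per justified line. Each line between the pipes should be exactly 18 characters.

Answer: |machine       wolf|
|lightbulb         |
|developer         |
|photograph      go|
|small   rock   one|
|line   cloud  rock|
|clean  bus  guitar|
|clean    architect|
|keyboard  keyboard|
|house             |

Derivation:
Line 1: ['machine', 'wolf'] (min_width=12, slack=6)
Line 2: ['lightbulb'] (min_width=9, slack=9)
Line 3: ['developer'] (min_width=9, slack=9)
Line 4: ['photograph', 'go'] (min_width=13, slack=5)
Line 5: ['small', 'rock', 'one'] (min_width=14, slack=4)
Line 6: ['line', 'cloud', 'rock'] (min_width=15, slack=3)
Line 7: ['clean', 'bus', 'guitar'] (min_width=16, slack=2)
Line 8: ['clean', 'architect'] (min_width=15, slack=3)
Line 9: ['keyboard', 'keyboard'] (min_width=17, slack=1)
Line 10: ['house'] (min_width=5, slack=13)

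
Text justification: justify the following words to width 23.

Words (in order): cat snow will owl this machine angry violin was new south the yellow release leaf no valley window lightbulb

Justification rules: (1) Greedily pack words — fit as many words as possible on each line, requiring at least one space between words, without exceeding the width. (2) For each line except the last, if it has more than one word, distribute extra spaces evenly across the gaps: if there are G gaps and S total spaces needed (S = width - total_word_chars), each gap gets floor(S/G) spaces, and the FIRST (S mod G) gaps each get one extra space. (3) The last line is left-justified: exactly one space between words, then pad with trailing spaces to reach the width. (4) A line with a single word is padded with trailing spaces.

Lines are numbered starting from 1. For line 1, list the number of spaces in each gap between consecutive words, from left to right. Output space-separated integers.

Line 1: ['cat', 'snow', 'will', 'owl', 'this'] (min_width=22, slack=1)
Line 2: ['machine', 'angry', 'violin'] (min_width=20, slack=3)
Line 3: ['was', 'new', 'south', 'the'] (min_width=17, slack=6)
Line 4: ['yellow', 'release', 'leaf', 'no'] (min_width=22, slack=1)
Line 5: ['valley', 'window', 'lightbulb'] (min_width=23, slack=0)

Answer: 2 1 1 1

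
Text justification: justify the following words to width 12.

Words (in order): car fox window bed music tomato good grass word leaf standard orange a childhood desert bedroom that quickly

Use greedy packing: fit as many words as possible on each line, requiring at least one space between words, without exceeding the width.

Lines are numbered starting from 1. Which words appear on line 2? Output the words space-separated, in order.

Line 1: ['car', 'fox'] (min_width=7, slack=5)
Line 2: ['window', 'bed'] (min_width=10, slack=2)
Line 3: ['music', 'tomato'] (min_width=12, slack=0)
Line 4: ['good', 'grass'] (min_width=10, slack=2)
Line 5: ['word', 'leaf'] (min_width=9, slack=3)
Line 6: ['standard'] (min_width=8, slack=4)
Line 7: ['orange', 'a'] (min_width=8, slack=4)
Line 8: ['childhood'] (min_width=9, slack=3)
Line 9: ['desert'] (min_width=6, slack=6)
Line 10: ['bedroom', 'that'] (min_width=12, slack=0)
Line 11: ['quickly'] (min_width=7, slack=5)

Answer: window bed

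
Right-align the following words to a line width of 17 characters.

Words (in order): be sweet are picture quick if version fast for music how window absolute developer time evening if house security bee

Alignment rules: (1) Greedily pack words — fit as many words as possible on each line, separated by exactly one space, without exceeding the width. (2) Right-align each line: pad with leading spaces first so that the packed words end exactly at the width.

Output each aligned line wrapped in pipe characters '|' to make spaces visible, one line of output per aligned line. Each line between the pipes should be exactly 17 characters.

Line 1: ['be', 'sweet', 'are'] (min_width=12, slack=5)
Line 2: ['picture', 'quick', 'if'] (min_width=16, slack=1)
Line 3: ['version', 'fast', 'for'] (min_width=16, slack=1)
Line 4: ['music', 'how', 'window'] (min_width=16, slack=1)
Line 5: ['absolute'] (min_width=8, slack=9)
Line 6: ['developer', 'time'] (min_width=14, slack=3)
Line 7: ['evening', 'if', 'house'] (min_width=16, slack=1)
Line 8: ['security', 'bee'] (min_width=12, slack=5)

Answer: |     be sweet are|
| picture quick if|
| version fast for|
| music how window|
|         absolute|
|   developer time|
| evening if house|
|     security bee|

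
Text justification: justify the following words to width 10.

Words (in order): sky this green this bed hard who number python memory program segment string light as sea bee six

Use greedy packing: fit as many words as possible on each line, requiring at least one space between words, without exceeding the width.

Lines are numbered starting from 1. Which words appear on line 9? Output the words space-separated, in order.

Answer: string

Derivation:
Line 1: ['sky', 'this'] (min_width=8, slack=2)
Line 2: ['green', 'this'] (min_width=10, slack=0)
Line 3: ['bed', 'hard'] (min_width=8, slack=2)
Line 4: ['who', 'number'] (min_width=10, slack=0)
Line 5: ['python'] (min_width=6, slack=4)
Line 6: ['memory'] (min_width=6, slack=4)
Line 7: ['program'] (min_width=7, slack=3)
Line 8: ['segment'] (min_width=7, slack=3)
Line 9: ['string'] (min_width=6, slack=4)
Line 10: ['light', 'as'] (min_width=8, slack=2)
Line 11: ['sea', 'bee'] (min_width=7, slack=3)
Line 12: ['six'] (min_width=3, slack=7)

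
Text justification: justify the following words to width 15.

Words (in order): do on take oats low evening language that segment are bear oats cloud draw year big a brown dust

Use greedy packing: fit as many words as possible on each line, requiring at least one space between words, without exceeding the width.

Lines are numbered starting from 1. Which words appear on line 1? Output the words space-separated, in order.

Line 1: ['do', 'on', 'take', 'oats'] (min_width=15, slack=0)
Line 2: ['low', 'evening'] (min_width=11, slack=4)
Line 3: ['language', 'that'] (min_width=13, slack=2)
Line 4: ['segment', 'are'] (min_width=11, slack=4)
Line 5: ['bear', 'oats', 'cloud'] (min_width=15, slack=0)
Line 6: ['draw', 'year', 'big', 'a'] (min_width=15, slack=0)
Line 7: ['brown', 'dust'] (min_width=10, slack=5)

Answer: do on take oats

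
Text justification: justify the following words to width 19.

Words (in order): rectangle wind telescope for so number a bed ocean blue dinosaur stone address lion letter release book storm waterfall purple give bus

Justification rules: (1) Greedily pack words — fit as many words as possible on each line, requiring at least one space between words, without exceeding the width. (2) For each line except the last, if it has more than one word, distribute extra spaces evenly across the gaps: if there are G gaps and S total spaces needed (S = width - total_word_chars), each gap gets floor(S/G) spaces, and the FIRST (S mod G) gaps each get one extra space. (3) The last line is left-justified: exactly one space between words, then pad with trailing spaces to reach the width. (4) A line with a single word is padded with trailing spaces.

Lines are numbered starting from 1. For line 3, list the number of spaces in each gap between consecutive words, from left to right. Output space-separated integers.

Answer: 2 1 1

Derivation:
Line 1: ['rectangle', 'wind'] (min_width=14, slack=5)
Line 2: ['telescope', 'for', 'so'] (min_width=16, slack=3)
Line 3: ['number', 'a', 'bed', 'ocean'] (min_width=18, slack=1)
Line 4: ['blue', 'dinosaur', 'stone'] (min_width=19, slack=0)
Line 5: ['address', 'lion', 'letter'] (min_width=19, slack=0)
Line 6: ['release', 'book', 'storm'] (min_width=18, slack=1)
Line 7: ['waterfall', 'purple'] (min_width=16, slack=3)
Line 8: ['give', 'bus'] (min_width=8, slack=11)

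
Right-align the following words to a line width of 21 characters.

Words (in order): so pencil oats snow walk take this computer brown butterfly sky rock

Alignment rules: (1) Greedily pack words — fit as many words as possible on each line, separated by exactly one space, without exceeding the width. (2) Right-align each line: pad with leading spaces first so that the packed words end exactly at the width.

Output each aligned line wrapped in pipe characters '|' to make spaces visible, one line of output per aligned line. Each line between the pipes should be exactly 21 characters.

Answer: |  so pencil oats snow|
|       walk take this|
|       computer brown|
|   butterfly sky rock|

Derivation:
Line 1: ['so', 'pencil', 'oats', 'snow'] (min_width=19, slack=2)
Line 2: ['walk', 'take', 'this'] (min_width=14, slack=7)
Line 3: ['computer', 'brown'] (min_width=14, slack=7)
Line 4: ['butterfly', 'sky', 'rock'] (min_width=18, slack=3)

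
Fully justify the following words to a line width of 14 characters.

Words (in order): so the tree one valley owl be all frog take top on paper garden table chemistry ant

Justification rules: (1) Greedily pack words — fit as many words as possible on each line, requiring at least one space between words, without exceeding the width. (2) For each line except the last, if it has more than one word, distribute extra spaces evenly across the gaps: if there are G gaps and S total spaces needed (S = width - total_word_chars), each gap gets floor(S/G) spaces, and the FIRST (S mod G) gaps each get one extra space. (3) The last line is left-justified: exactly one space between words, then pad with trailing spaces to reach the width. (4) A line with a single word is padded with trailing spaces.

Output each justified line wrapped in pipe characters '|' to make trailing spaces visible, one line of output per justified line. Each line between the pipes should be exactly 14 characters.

Answer: |so   the  tree|
|one valley owl|
|be   all  frog|
|take   top  on|
|paper   garden|
|table         |
|chemistry ant |

Derivation:
Line 1: ['so', 'the', 'tree'] (min_width=11, slack=3)
Line 2: ['one', 'valley', 'owl'] (min_width=14, slack=0)
Line 3: ['be', 'all', 'frog'] (min_width=11, slack=3)
Line 4: ['take', 'top', 'on'] (min_width=11, slack=3)
Line 5: ['paper', 'garden'] (min_width=12, slack=2)
Line 6: ['table'] (min_width=5, slack=9)
Line 7: ['chemistry', 'ant'] (min_width=13, slack=1)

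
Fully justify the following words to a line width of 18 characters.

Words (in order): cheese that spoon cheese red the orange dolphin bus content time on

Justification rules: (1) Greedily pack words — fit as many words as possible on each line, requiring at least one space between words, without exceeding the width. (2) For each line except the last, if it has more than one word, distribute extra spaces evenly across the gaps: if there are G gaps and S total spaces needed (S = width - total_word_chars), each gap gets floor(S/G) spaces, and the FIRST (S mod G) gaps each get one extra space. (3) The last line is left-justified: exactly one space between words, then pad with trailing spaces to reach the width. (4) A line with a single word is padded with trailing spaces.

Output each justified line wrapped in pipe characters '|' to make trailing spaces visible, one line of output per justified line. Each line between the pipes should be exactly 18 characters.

Line 1: ['cheese', 'that', 'spoon'] (min_width=17, slack=1)
Line 2: ['cheese', 'red', 'the'] (min_width=14, slack=4)
Line 3: ['orange', 'dolphin', 'bus'] (min_width=18, slack=0)
Line 4: ['content', 'time', 'on'] (min_width=15, slack=3)

Answer: |cheese  that spoon|
|cheese   red   the|
|orange dolphin bus|
|content time on   |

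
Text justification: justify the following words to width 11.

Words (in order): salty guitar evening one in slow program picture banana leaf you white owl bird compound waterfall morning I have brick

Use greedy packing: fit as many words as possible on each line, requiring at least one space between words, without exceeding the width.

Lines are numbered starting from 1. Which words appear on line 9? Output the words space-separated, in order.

Line 1: ['salty'] (min_width=5, slack=6)
Line 2: ['guitar'] (min_width=6, slack=5)
Line 3: ['evening', 'one'] (min_width=11, slack=0)
Line 4: ['in', 'slow'] (min_width=7, slack=4)
Line 5: ['program'] (min_width=7, slack=4)
Line 6: ['picture'] (min_width=7, slack=4)
Line 7: ['banana', 'leaf'] (min_width=11, slack=0)
Line 8: ['you', 'white'] (min_width=9, slack=2)
Line 9: ['owl', 'bird'] (min_width=8, slack=3)
Line 10: ['compound'] (min_width=8, slack=3)
Line 11: ['waterfall'] (min_width=9, slack=2)
Line 12: ['morning', 'I'] (min_width=9, slack=2)
Line 13: ['have', 'brick'] (min_width=10, slack=1)

Answer: owl bird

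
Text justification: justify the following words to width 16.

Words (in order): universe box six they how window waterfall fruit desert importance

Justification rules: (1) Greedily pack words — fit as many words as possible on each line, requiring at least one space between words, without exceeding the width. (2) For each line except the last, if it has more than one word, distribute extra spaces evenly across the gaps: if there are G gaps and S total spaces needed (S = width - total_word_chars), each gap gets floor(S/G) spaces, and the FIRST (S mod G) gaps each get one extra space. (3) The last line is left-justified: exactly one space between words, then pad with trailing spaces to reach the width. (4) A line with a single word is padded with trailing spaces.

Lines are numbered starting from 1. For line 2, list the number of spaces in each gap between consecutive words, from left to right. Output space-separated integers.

Answer: 2 1

Derivation:
Line 1: ['universe', 'box', 'six'] (min_width=16, slack=0)
Line 2: ['they', 'how', 'window'] (min_width=15, slack=1)
Line 3: ['waterfall', 'fruit'] (min_width=15, slack=1)
Line 4: ['desert'] (min_width=6, slack=10)
Line 5: ['importance'] (min_width=10, slack=6)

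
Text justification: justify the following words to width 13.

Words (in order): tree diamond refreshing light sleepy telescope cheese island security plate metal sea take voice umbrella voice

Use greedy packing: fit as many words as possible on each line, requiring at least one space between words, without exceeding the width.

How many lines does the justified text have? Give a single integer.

Answer: 11

Derivation:
Line 1: ['tree', 'diamond'] (min_width=12, slack=1)
Line 2: ['refreshing'] (min_width=10, slack=3)
Line 3: ['light', 'sleepy'] (min_width=12, slack=1)
Line 4: ['telescope'] (min_width=9, slack=4)
Line 5: ['cheese', 'island'] (min_width=13, slack=0)
Line 6: ['security'] (min_width=8, slack=5)
Line 7: ['plate', 'metal'] (min_width=11, slack=2)
Line 8: ['sea', 'take'] (min_width=8, slack=5)
Line 9: ['voice'] (min_width=5, slack=8)
Line 10: ['umbrella'] (min_width=8, slack=5)
Line 11: ['voice'] (min_width=5, slack=8)
Total lines: 11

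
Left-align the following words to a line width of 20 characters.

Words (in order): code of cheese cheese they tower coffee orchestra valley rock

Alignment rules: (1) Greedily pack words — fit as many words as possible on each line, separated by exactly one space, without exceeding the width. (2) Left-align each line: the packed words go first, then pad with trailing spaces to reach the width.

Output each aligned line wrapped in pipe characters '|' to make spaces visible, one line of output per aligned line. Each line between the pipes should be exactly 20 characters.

Line 1: ['code', 'of', 'cheese'] (min_width=14, slack=6)
Line 2: ['cheese', 'they', 'tower'] (min_width=17, slack=3)
Line 3: ['coffee', 'orchestra'] (min_width=16, slack=4)
Line 4: ['valley', 'rock'] (min_width=11, slack=9)

Answer: |code of cheese      |
|cheese they tower   |
|coffee orchestra    |
|valley rock         |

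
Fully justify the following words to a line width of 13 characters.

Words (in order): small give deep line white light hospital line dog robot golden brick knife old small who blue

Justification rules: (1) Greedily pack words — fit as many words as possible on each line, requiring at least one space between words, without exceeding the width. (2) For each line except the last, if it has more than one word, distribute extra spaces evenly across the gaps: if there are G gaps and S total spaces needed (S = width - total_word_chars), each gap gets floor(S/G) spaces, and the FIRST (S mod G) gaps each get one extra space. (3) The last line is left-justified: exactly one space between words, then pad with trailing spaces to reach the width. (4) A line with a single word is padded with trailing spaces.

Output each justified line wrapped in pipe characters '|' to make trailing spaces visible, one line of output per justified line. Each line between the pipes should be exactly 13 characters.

Answer: |small    give|
|deep     line|
|white   light|
|hospital line|
|dog     robot|
|golden  brick|
|knife     old|
|small     who|
|blue         |

Derivation:
Line 1: ['small', 'give'] (min_width=10, slack=3)
Line 2: ['deep', 'line'] (min_width=9, slack=4)
Line 3: ['white', 'light'] (min_width=11, slack=2)
Line 4: ['hospital', 'line'] (min_width=13, slack=0)
Line 5: ['dog', 'robot'] (min_width=9, slack=4)
Line 6: ['golden', 'brick'] (min_width=12, slack=1)
Line 7: ['knife', 'old'] (min_width=9, slack=4)
Line 8: ['small', 'who'] (min_width=9, slack=4)
Line 9: ['blue'] (min_width=4, slack=9)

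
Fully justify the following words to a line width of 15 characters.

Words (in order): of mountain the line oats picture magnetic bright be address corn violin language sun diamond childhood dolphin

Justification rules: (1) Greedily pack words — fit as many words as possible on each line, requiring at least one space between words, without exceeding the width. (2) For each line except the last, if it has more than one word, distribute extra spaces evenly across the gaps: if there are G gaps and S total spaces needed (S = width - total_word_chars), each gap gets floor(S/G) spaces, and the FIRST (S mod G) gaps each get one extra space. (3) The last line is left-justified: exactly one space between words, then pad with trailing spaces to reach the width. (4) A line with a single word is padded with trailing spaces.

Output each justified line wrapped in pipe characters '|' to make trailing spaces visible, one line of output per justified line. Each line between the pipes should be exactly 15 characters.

Line 1: ['of', 'mountain', 'the'] (min_width=15, slack=0)
Line 2: ['line', 'oats'] (min_width=9, slack=6)
Line 3: ['picture'] (min_width=7, slack=8)
Line 4: ['magnetic', 'bright'] (min_width=15, slack=0)
Line 5: ['be', 'address', 'corn'] (min_width=15, slack=0)
Line 6: ['violin', 'language'] (min_width=15, slack=0)
Line 7: ['sun', 'diamond'] (min_width=11, slack=4)
Line 8: ['childhood'] (min_width=9, slack=6)
Line 9: ['dolphin'] (min_width=7, slack=8)

Answer: |of mountain the|
|line       oats|
|picture        |
|magnetic bright|
|be address corn|
|violin language|
|sun     diamond|
|childhood      |
|dolphin        |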